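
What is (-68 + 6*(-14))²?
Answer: 23104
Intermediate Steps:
(-68 + 6*(-14))² = (-68 - 84)² = (-152)² = 23104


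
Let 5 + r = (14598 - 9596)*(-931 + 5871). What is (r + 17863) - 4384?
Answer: 24723354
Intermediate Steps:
r = 24709875 (r = -5 + (14598 - 9596)*(-931 + 5871) = -5 + 5002*4940 = -5 + 24709880 = 24709875)
(r + 17863) - 4384 = (24709875 + 17863) - 4384 = 24727738 - 4384 = 24723354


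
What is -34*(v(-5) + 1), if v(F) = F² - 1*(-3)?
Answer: -986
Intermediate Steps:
v(F) = 3 + F² (v(F) = F² + 3 = 3 + F²)
-34*(v(-5) + 1) = -34*((3 + (-5)²) + 1) = -34*((3 + 25) + 1) = -34*(28 + 1) = -34*29 = -986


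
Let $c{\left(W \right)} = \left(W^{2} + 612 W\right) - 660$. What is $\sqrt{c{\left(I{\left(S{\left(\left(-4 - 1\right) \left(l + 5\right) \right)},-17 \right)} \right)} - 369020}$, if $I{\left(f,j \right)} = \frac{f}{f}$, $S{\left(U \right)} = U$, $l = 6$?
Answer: $i \sqrt{369067} \approx 607.51 i$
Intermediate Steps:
$I{\left(f,j \right)} = 1$
$c{\left(W \right)} = -660 + W^{2} + 612 W$
$\sqrt{c{\left(I{\left(S{\left(\left(-4 - 1\right) \left(l + 5\right) \right)},-17 \right)} \right)} - 369020} = \sqrt{\left(-660 + 1^{2} + 612 \cdot 1\right) - 369020} = \sqrt{\left(-660 + 1 + 612\right) - 369020} = \sqrt{-47 - 369020} = \sqrt{-369067} = i \sqrt{369067}$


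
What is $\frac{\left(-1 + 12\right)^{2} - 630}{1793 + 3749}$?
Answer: $- \frac{509}{5542} \approx -0.091844$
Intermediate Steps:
$\frac{\left(-1 + 12\right)^{2} - 630}{1793 + 3749} = \frac{11^{2} - 630}{5542} = \left(121 - 630\right) \frac{1}{5542} = \left(-509\right) \frac{1}{5542} = - \frac{509}{5542}$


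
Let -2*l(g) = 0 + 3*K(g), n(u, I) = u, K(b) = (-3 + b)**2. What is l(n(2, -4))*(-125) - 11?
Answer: 353/2 ≈ 176.50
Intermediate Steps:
l(g) = -3*(-3 + g)**2/2 (l(g) = -(0 + 3*(-3 + g)**2)/2 = -3*(-3 + g)**2/2)
l(n(2, -4))*(-125) - 11 = -3*(-3 + 2)**2/2*(-125) - 11 = -3/2*(-1)**2*(-125) - 11 = -3/2*1*(-125) - 11 = -3/2*(-125) - 11 = 375/2 - 11 = 353/2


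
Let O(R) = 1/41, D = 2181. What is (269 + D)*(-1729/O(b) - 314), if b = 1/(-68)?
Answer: -174447350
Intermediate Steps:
b = -1/68 ≈ -0.014706
O(R) = 1/41
(269 + D)*(-1729/O(b) - 314) = (269 + 2181)*(-1729/1/41 - 314) = 2450*(-1729*41 - 314) = 2450*(-70889 - 314) = 2450*(-71203) = -174447350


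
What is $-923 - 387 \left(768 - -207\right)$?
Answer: $-378248$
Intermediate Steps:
$-923 - 387 \left(768 - -207\right) = -923 - 387 \left(768 + 207\right) = -923 - 377325 = -378248$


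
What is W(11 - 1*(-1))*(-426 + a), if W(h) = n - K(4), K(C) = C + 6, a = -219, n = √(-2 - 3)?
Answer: 6450 - 645*I*√5 ≈ 6450.0 - 1442.3*I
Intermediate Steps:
n = I*√5 (n = √(-5) = I*√5 ≈ 2.2361*I)
K(C) = 6 + C
W(h) = -10 + I*√5 (W(h) = I*√5 - (6 + 4) = I*√5 - 1*10 = I*√5 - 10 = -10 + I*√5)
W(11 - 1*(-1))*(-426 + a) = (-10 + I*√5)*(-426 - 219) = (-10 + I*√5)*(-645) = 6450 - 645*I*√5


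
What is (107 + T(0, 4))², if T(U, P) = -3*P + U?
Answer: 9025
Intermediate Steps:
T(U, P) = U - 3*P
(107 + T(0, 4))² = (107 + (0 - 3*4))² = (107 + (0 - 12))² = (107 - 12)² = 95² = 9025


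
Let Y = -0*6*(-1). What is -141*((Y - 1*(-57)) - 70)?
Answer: 1833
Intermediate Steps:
Y = 0 (Y = -4*0*(-1) = 0*(-1) = 0)
-141*((Y - 1*(-57)) - 70) = -141*((0 - 1*(-57)) - 70) = -141*((0 + 57) - 70) = -141*(57 - 70) = -141*(-13) = 1833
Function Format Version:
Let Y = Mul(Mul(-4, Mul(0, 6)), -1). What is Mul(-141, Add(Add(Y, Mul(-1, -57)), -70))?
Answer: 1833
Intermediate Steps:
Y = 0 (Y = Mul(Mul(-4, 0), -1) = Mul(0, -1) = 0)
Mul(-141, Add(Add(Y, Mul(-1, -57)), -70)) = Mul(-141, Add(Add(0, Mul(-1, -57)), -70)) = Mul(-141, Add(Add(0, 57), -70)) = Mul(-141, Add(57, -70)) = Mul(-141, -13) = 1833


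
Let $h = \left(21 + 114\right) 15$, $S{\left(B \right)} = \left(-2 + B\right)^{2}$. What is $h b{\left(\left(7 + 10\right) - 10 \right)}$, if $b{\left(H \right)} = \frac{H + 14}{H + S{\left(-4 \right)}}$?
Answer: $\frac{42525}{43} \approx 988.95$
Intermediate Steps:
$b{\left(H \right)} = \frac{14 + H}{36 + H}$ ($b{\left(H \right)} = \frac{H + 14}{H + \left(-2 - 4\right)^{2}} = \frac{14 + H}{H + \left(-6\right)^{2}} = \frac{14 + H}{H + 36} = \frac{14 + H}{36 + H}$)
$h = 2025$ ($h = 135 \cdot 15 = 2025$)
$h b{\left(\left(7 + 10\right) - 10 \right)} = 2025 \frac{14 + \left(\left(7 + 10\right) - 10\right)}{36 + \left(\left(7 + 10\right) - 10\right)} = 2025 \frac{14 + \left(17 - 10\right)}{36 + \left(17 - 10\right)} = 2025 \frac{14 + 7}{36 + 7} = 2025 \cdot \frac{1}{43} \cdot 21 = 2025 \cdot \frac{21}{43} = \frac{42525}{43}$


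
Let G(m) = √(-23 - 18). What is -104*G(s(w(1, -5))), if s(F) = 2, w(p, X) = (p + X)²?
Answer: -104*I*√41 ≈ -665.92*I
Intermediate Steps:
w(p, X) = (X + p)²
G(m) = I*√41 (G(m) = √(-41) = I*√41)
-104*G(s(w(1, -5))) = -104*I*√41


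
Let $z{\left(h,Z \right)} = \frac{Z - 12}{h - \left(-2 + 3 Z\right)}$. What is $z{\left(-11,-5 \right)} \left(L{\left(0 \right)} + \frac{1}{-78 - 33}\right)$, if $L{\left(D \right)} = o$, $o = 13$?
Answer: $- \frac{12257}{333} \approx -36.808$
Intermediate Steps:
$L{\left(D \right)} = 13$
$z{\left(h,Z \right)} = \frac{-12 + Z}{2 + h - 3 Z}$ ($z{\left(h,Z \right)} = \frac{-12 + Z}{h - \left(-2 + 3 Z\right)} = \frac{-12 + Z}{2 + h - 3 Z}$)
$z{\left(-11,-5 \right)} \left(L{\left(0 \right)} + \frac{1}{-78 - 33}\right) = \frac{-12 - 5}{2 - 11 - -15} \left(13 + \frac{1}{-78 - 33}\right) = \frac{1}{2 - 11 + 15} \left(-17\right) \left(13 + \frac{1}{-111}\right) = \frac{1}{6} \left(-17\right) \left(13 - \frac{1}{111}\right) = \frac{1}{6} \left(-17\right) \frac{1442}{111} = \left(- \frac{17}{6}\right) \frac{1442}{111} = - \frac{12257}{333}$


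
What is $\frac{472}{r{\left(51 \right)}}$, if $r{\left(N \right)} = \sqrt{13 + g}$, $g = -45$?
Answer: $- 59 i \sqrt{2} \approx - 83.439 i$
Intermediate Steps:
$r{\left(N \right)} = 4 i \sqrt{2}$ ($r{\left(N \right)} = \sqrt{13 - 45} = \sqrt{-32} = 4 i \sqrt{2}$)
$\frac{472}{r{\left(51 \right)}} = \frac{472}{4 i \sqrt{2}} = 472 \left(- \frac{i \sqrt{2}}{8}\right) = - 59 i \sqrt{2}$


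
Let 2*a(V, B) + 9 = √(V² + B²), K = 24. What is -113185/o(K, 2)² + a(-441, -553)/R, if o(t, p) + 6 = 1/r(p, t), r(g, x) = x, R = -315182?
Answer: -41096303435799/12890313436 - √10210/90052 ≈ -3188.2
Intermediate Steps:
o(t, p) = -6 + 1/t
a(V, B) = -9/2 + √(B² + V²)/2 (a(V, B) = -9/2 + √(V² + B²)/2 = -9/2 + √(B² + V²)/2)
-113185/o(K, 2)² + a(-441, -553)/R = -113185/(-6 + 1/24)² + (-9/2 + √((-553)² + (-441)²)/2)/(-315182) = -113185/(-6 + 1/24)² + (-9/2 + √(305809 + 194481)/2)*(-1/315182) = -113185/((-143/24)²) + (-9/2 + √500290/2)*(-1/315182) = -113185/20449/576 + (-9/2 + (7*√10210)/2)*(-1/315182) = -113185*576/20449 + (-9/2 + 7*√10210/2)*(-1/315182) = -65194560/20449 + (9/630364 - √10210/90052) = -41096303435799/12890313436 - √10210/90052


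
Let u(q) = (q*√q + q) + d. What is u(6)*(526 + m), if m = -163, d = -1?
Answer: 1815 + 2178*√6 ≈ 7150.0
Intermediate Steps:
u(q) = -1 + q + q^(3/2) (u(q) = (q*√q + q) - 1 = (q^(3/2) + q) - 1 = (q + q^(3/2)) - 1 = -1 + q + q^(3/2))
u(6)*(526 + m) = (-1 + 6 + 6^(3/2))*(526 - 163) = (-1 + 6 + 6*√6)*363 = (5 + 6*√6)*363 = 1815 + 2178*√6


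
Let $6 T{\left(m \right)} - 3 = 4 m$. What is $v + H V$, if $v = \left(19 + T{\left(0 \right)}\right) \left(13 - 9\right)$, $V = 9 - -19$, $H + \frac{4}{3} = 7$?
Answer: $\frac{710}{3} \approx 236.67$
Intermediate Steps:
$H = \frac{17}{3}$ ($H = - \frac{4}{3} + 7 = \frac{17}{3} \approx 5.6667$)
$T{\left(m \right)} = \frac{1}{2} + \frac{2 m}{3}$ ($T{\left(m \right)} = \frac{1}{2} + \frac{4 m}{6} = \frac{1}{2} + \frac{2 m}{3}$)
$V = 28$ ($V = 9 + 19 = 28$)
$v = 78$ ($v = \left(19 + \left(\frac{1}{2} + \frac{2}{3} \cdot 0\right)\right) \left(13 - 9\right) = \left(19 + \left(\frac{1}{2} + 0\right)\right) 4 = \left(19 + \frac{1}{2}\right) 4 = \frac{39}{2} \cdot 4 = 78$)
$v + H V = 78 + \frac{17}{3} \cdot 28 = 78 + \frac{476}{3} = \frac{710}{3}$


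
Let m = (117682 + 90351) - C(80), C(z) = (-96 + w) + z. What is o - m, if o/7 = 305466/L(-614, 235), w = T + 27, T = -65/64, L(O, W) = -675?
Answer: -3041147681/14400 ≈ -2.1119e+5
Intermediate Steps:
T = -65/64 (T = -65*1/64 = -65/64 ≈ -1.0156)
w = 1663/64 (w = -65/64 + 27 = 1663/64 ≈ 25.984)
C(z) = -4481/64 + z (C(z) = (-96 + 1663/64) + z = -4481/64 + z)
o = -712754/225 (o = 7*(305466/(-675)) = 7*(305466*(-1/675)) = 7*(-101822/225) = -712754/225 ≈ -3167.8)
m = 13313473/64 (m = (117682 + 90351) - (-4481/64 + 80) = 208033 - 1*639/64 = 208033 - 639/64 = 13313473/64 ≈ 2.0802e+5)
o - m = -712754/225 - 1*13313473/64 = -712754/225 - 13313473/64 = -3041147681/14400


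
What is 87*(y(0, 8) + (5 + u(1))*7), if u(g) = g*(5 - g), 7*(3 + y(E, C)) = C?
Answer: 37236/7 ≈ 5319.4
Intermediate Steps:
y(E, C) = -3 + C/7
87*(y(0, 8) + (5 + u(1))*7) = 87*((-3 + (⅐)*8) + (5 + 1*(5 - 1*1))*7) = 87*((-3 + 8/7) + (5 + 1*(5 - 1))*7) = 87*(-13/7 + (5 + 1*4)*7) = 87*(-13/7 + (5 + 4)*7) = 87*(-13/7 + 9*7) = 87*(-13/7 + 63) = 87*(428/7) = 37236/7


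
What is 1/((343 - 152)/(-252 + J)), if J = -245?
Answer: -497/191 ≈ -2.6021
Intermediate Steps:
1/((343 - 152)/(-252 + J)) = 1/((343 - 152)/(-252 - 245)) = 1/(191/(-497)) = 1/(191*(-1/497)) = 1/(-191/497) = -497/191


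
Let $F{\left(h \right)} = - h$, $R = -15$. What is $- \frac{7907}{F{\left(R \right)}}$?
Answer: $- \frac{7907}{15} \approx -527.13$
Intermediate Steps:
$- \frac{7907}{F{\left(R \right)}} = - \frac{7907}{\left(-1\right) \left(-15\right)} = - \frac{7907}{15}$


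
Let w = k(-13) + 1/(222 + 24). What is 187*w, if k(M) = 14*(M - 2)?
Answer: -9660233/246 ≈ -39269.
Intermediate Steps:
k(M) = -28 + 14*M (k(M) = 14*(-2 + M) = -28 + 14*M)
w = -51659/246 (w = (-28 + 14*(-13)) + 1/(222 + 24) = (-28 - 182) + 1/246 = -210 + 1/246 = -51659/246 ≈ -210.00)
187*w = 187*(-51659/246) = -9660233/246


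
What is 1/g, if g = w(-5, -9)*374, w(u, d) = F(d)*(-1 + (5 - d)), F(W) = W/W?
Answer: 1/4862 ≈ 0.00020568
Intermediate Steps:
F(W) = 1
w(u, d) = 4 - d (w(u, d) = 1*(-1 + (5 - d)) = 1*(4 - d) = 4 - d)
g = 4862 (g = (4 - 1*(-9))*374 = (4 + 9)*374 = 13*374 = 4862)
1/g = 1/4862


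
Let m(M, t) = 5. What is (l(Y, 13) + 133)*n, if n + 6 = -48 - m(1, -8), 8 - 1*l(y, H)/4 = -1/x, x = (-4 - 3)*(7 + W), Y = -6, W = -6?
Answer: -67909/7 ≈ -9701.3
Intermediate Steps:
x = -7 (x = (-4 - 3)*(7 - 6) = -7*1 = -7)
l(y, H) = 220/7 (l(y, H) = 32 - (-4)/(-7) = 32 - (-4)*(-1)/7 = 32 - 4*1/7 = 32 - 4/7 = 220/7)
n = -59 (n = -6 + (-48 - 1*5) = -6 + (-48 - 5) = -6 - 53 = -59)
(l(Y, 13) + 133)*n = (220/7 + 133)*(-59) = (1151/7)*(-59) = -67909/7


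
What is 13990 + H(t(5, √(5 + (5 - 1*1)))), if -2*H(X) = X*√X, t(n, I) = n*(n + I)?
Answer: 13990 - 40*√10 ≈ 13864.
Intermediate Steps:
t(n, I) = n*(I + n)
H(X) = -X^(3/2)/2 (H(X) = -X*√X/2 = -X^(3/2)/2)
13990 + H(t(5, √(5 + (5 - 1*1)))) = 13990 - 5*√5*(√(5 + (5 - 1*1)) + 5)^(3/2)/2 = 13990 - 5*√5*(√(5 + (5 - 1)) + 5)^(3/2)/2 = 13990 - 5*√5*(√(5 + 4) + 5)^(3/2)/2 = 13990 - 5*√5*(√9 + 5)^(3/2)/2 = 13990 - 5*√5*(3 + 5)^(3/2)/2 = 13990 - 80*√10/2 = 13990 - 40*√10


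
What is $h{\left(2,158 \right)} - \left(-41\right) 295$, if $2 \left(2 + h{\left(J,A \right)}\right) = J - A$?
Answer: $12015$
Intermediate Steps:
$h{\left(J,A \right)} = -2 + \frac{J}{2} - \frac{A}{2}$ ($h{\left(J,A \right)} = -2 + \frac{J - A}{2} = -2 - \left(\frac{A}{2} - \frac{J}{2}\right) = -2 + \frac{J}{2} - \frac{A}{2}$)
$h{\left(2,158 \right)} - \left(-41\right) 295 = \left(-2 + \frac{1}{2} \cdot 2 - 79\right) - \left(-41\right) 295 = \left(-2 + 1 - 79\right) - -12095 = -80 + 12095 = 12015$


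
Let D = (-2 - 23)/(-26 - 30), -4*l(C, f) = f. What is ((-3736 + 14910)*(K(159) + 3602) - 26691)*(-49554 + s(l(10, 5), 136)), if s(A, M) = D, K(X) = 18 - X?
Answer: -107244062678477/56 ≈ -1.9151e+12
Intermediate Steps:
l(C, f) = -f/4
D = 25/56 (D = -25/(-56) = -25*(-1/56) = 25/56 ≈ 0.44643)
s(A, M) = 25/56
((-3736 + 14910)*(K(159) + 3602) - 26691)*(-49554 + s(l(10, 5), 136)) = ((-3736 + 14910)*((18 - 1*159) + 3602) - 26691)*(-49554 + 25/56) = (11174*((18 - 159) + 3602) - 26691)*(-2774999/56) = (11174*(-141 + 3602) - 26691)*(-2774999/56) = (11174*3461 - 26691)*(-2774999/56) = (38673214 - 26691)*(-2774999/56) = 38646523*(-2774999/56) = -107244062678477/56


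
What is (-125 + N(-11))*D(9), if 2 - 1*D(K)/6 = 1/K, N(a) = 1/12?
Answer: -25483/18 ≈ -1415.7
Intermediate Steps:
N(a) = 1/12
D(K) = 12 - 6/K
(-125 + N(-11))*D(9) = (-125 + 1/12)*(12 - 6/9) = -1499*(12 - 6*1/9)/12 = -1499*(12 - 2/3)/12 = -1499/12*34/3 = -25483/18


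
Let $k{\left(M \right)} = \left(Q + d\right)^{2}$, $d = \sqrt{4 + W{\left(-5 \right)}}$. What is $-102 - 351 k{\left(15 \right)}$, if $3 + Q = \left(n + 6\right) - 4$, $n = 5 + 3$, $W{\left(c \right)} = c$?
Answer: $-16950 - 4914 i \approx -16950.0 - 4914.0 i$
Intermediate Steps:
$n = 8$
$d = i$ ($d = \sqrt{4 - 5} = \sqrt{-1} = i \approx 1.0 i$)
$Q = 7$ ($Q = -3 + \left(\left(8 + 6\right) - 4\right) = -3 + \left(14 - 4\right) = -3 + 10 = 7$)
$k{\left(M \right)} = \left(7 + i\right)^{2}$
$-102 - 351 k{\left(15 \right)} = -102 - 351 \left(7 + i\right)^{2}$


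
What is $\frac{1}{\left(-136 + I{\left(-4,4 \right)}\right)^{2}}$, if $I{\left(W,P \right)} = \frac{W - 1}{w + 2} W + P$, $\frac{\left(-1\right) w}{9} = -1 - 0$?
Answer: $\frac{121}{2050624} \approx 5.9006 \cdot 10^{-5}$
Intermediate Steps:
$w = 9$ ($w = - 9 \left(-1 - 0\right) = - 9 \left(-1 + \left(-4 + 4\right)\right) = - 9 \left(-1 + 0\right) = \left(-9\right) \left(-1\right) = 9$)
$I{\left(W,P \right)} = P + W \left(- \frac{1}{11} + \frac{W}{11}\right)$ ($I{\left(W,P \right)} = \frac{W - 1}{9 + 2} W + P = \frac{-1 + W}{11} W + P = \left(-1 + W\right) \frac{1}{11} W + P = \left(- \frac{1}{11} + \frac{W}{11}\right) W + P = W \left(- \frac{1}{11} + \frac{W}{11}\right) + P = P + W \left(- \frac{1}{11} + \frac{W}{11}\right)$)
$\frac{1}{\left(-136 + I{\left(-4,4 \right)}\right)^{2}} = \frac{1}{\left(-136 + \left(4 - - \frac{4}{11} + \frac{\left(-4\right)^{2}}{11}\right)\right)^{2}} = \frac{1}{\left(-136 + \left(4 + \frac{4}{11} + \frac{1}{11} \cdot 16\right)\right)^{2}} = \frac{1}{\left(-136 + \left(4 + \frac{4}{11} + \frac{16}{11}\right)\right)^{2}} = \frac{1}{\left(-136 + \frac{64}{11}\right)^{2}} = \frac{1}{\left(- \frac{1432}{11}\right)^{2}} = \frac{1}{\frac{2050624}{121}} = \frac{121}{2050624}$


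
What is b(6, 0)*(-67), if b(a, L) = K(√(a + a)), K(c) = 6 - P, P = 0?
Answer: -402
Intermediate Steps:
K(c) = 6 (K(c) = 6 - 1*0 = 6 + 0 = 6)
b(a, L) = 6
b(6, 0)*(-67) = 6*(-67) = -402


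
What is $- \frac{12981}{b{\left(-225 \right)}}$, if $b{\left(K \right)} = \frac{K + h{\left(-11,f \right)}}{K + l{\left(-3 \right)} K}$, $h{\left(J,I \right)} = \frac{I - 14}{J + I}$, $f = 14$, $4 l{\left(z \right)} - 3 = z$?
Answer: $-12981$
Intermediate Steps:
$l{\left(z \right)} = \frac{3}{4} + \frac{z}{4}$
$h{\left(J,I \right)} = \frac{-14 + I}{I + J}$
$b{\left(K \right)} = 1$ ($b{\left(K \right)} = \frac{K + \frac{-14 + 14}{14 - 11}}{K + \left(\frac{3}{4} + \frac{1}{4} \left(-3\right)\right) K} = \frac{K + \frac{1}{3} \cdot 0}{K + \left(\frac{3}{4} - \frac{3}{4}\right) K} = \frac{K + \frac{1}{3} \cdot 0}{K + 0 K} = \frac{K + 0}{K + 0} = \frac{K}{K} = 1$)
$- \frac{12981}{b{\left(-225 \right)}} = - \frac{12981}{1} = \left(-12981\right) 1 = -12981$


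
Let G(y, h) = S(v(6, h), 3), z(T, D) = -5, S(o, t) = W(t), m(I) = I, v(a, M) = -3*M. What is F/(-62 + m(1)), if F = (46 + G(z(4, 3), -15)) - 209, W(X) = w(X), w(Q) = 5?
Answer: 158/61 ≈ 2.5902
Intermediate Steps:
W(X) = 5
S(o, t) = 5
G(y, h) = 5
F = -158 (F = (46 + 5) - 209 = 51 - 209 = -158)
F/(-62 + m(1)) = -158/(-62 + 1) = -158/(-61) = -1/61*(-158) = 158/61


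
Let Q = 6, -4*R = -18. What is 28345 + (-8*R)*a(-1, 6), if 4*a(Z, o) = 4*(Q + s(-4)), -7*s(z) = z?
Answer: 196759/7 ≈ 28108.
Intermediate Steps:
R = 9/2 (R = -¼*(-18) = 9/2 ≈ 4.5000)
s(z) = -z/7
a(Z, o) = 46/7 (a(Z, o) = (4*(6 - ⅐*(-4)))/4 = (4*(6 + 4/7))/4 = (4*(46/7))/4 = (¼)*(184/7) = 46/7)
28345 + (-8*R)*a(-1, 6) = 28345 - 8*9/2*(46/7) = 28345 - 36*46/7 = 28345 - 1656/7 = 196759/7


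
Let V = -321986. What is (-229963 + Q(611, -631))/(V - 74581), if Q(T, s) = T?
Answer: 229352/396567 ≈ 0.57834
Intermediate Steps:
(-229963 + Q(611, -631))/(V - 74581) = (-229963 + 611)/(-321986 - 74581) = -229352/(-396567) = -229352*(-1/396567) = 229352/396567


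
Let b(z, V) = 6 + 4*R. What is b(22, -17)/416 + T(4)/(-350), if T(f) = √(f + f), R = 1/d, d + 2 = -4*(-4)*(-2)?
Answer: 25/1768 - √2/175 ≈ 0.0060591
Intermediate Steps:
d = -34 (d = -2 - 4*(-4)*(-2) = -2 + 16*(-2) = -2 - 32 = -34)
R = -1/34 (R = 1/(-34) = -1/34 ≈ -0.029412)
T(f) = √2*√f (T(f) = √(2*f) = √2*√f)
b(z, V) = 100/17 (b(z, V) = 6 + 4*(-1/34) = 6 - 2/17 = 100/17)
b(22, -17)/416 + T(4)/(-350) = (100/17)/416 + (√2*√4)/(-350) = (100/17)*(1/416) + (√2*2)*(-1/350) = 25/1768 + (2*√2)*(-1/350) = 25/1768 - √2/175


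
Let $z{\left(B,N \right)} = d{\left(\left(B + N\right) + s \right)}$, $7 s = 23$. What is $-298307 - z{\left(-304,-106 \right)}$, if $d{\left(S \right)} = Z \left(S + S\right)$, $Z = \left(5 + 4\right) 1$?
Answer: $- \frac{2036903}{7} \approx -2.9099 \cdot 10^{5}$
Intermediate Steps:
$Z = 9$ ($Z = 9 \cdot 1 = 9$)
$s = \frac{23}{7}$ ($s = \frac{1}{7} \cdot 23 = \frac{23}{7} \approx 3.2857$)
$d{\left(S \right)} = 18 S$ ($d{\left(S \right)} = 9 \left(S + S\right) = 9 \cdot 2 S = 18 S$)
$z{\left(B,N \right)} = \frac{414}{7} + 18 B + 18 N$ ($z{\left(B,N \right)} = 18 \left(\left(B + N\right) + \frac{23}{7}\right) = 18 \left(\frac{23}{7} + B + N\right) = \frac{414}{7} + 18 B + 18 N$)
$-298307 - z{\left(-304,-106 \right)} = -298307 - \left(\frac{414}{7} + 18 \left(-304\right) + 18 \left(-106\right)\right) = -298307 - \left(\frac{414}{7} - 5472 - 1908\right) = -298307 - - \frac{51246}{7} = -298307 + \frac{51246}{7} = - \frac{2036903}{7}$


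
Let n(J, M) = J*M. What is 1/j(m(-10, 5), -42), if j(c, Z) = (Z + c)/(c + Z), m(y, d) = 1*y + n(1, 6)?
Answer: 1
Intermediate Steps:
m(y, d) = 6 + y (m(y, d) = 1*y + 1*6 = y + 6 = 6 + y)
j(c, Z) = 1 (j(c, Z) = (Z + c)/(Z + c) = 1)
1/j(m(-10, 5), -42) = 1/1 = 1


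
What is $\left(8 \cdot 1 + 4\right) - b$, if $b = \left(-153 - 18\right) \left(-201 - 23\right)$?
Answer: $-38292$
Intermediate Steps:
$b = 38304$ ($b = \left(-171\right) \left(-224\right) = 38304$)
$\left(8 \cdot 1 + 4\right) - b = \left(8 \cdot 1 + 4\right) - 38304 = \left(8 + 4\right) - 38304 = 12 - 38304 = -38292$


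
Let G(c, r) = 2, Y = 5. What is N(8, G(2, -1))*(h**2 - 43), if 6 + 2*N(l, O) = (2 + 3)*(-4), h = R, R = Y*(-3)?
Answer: -2366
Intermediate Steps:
R = -15 (R = 5*(-3) = -15)
h = -15
N(l, O) = -13 (N(l, O) = -3 + ((2 + 3)*(-4))/2 = -3 + (5*(-4))/2 = -3 + (1/2)*(-20) = -3 - 10 = -13)
N(8, G(2, -1))*(h**2 - 43) = -13*((-15)**2 - 43) = -13*(225 - 43) = -13*182 = -2366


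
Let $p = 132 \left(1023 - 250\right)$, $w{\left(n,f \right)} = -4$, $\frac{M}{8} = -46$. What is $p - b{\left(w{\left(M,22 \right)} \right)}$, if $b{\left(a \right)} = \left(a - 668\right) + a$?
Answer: $102712$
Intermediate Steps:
$M = -368$ ($M = 8 \left(-46\right) = -368$)
$p = 102036$ ($p = 132 \cdot 773 = 102036$)
$b{\left(a \right)} = -668 + 2 a$ ($b{\left(a \right)} = \left(-668 + a\right) + a = -668 + 2 a$)
$p - b{\left(w{\left(M,22 \right)} \right)} = 102036 - \left(-668 + 2 \left(-4\right)\right) = 102036 - \left(-668 - 8\right) = 102036 - -676 = 102036 + 676 = 102712$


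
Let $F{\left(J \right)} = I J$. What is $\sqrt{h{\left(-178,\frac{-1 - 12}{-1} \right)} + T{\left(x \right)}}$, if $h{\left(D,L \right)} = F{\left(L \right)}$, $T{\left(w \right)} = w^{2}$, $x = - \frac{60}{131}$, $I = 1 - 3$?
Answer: $\frac{19 i \sqrt{1226}}{131} \approx 5.0784 i$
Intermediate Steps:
$I = -2$
$x = - \frac{60}{131}$ ($x = \left(-60\right) \frac{1}{131} = - \frac{60}{131} \approx -0.45802$)
$F{\left(J \right)} = - 2 J$
$h{\left(D,L \right)} = - 2 L$
$\sqrt{h{\left(-178,\frac{-1 - 12}{-1} \right)} + T{\left(x \right)}} = \sqrt{- 2 \frac{-1 - 12}{-1} + \left(- \frac{60}{131}\right)^{2}} = \sqrt{- 2 \left(- (-1 - 12)\right) + \frac{3600}{17161}} = \sqrt{- 2 \left(\left(-1\right) \left(-13\right)\right) + \frac{3600}{17161}} = \sqrt{\left(-2\right) 13 + \frac{3600}{17161}} = \sqrt{-26 + \frac{3600}{17161}} = \sqrt{- \frac{442586}{17161}} = \frac{19 i \sqrt{1226}}{131}$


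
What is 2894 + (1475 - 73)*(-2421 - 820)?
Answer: -4540988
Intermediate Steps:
2894 + (1475 - 73)*(-2421 - 820) = 2894 + 1402*(-3241) = 2894 - 4543882 = -4540988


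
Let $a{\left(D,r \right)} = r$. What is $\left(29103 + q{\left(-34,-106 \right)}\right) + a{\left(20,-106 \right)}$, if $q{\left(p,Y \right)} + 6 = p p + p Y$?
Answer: $33751$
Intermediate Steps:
$q{\left(p,Y \right)} = -6 + p^{2} + Y p$ ($q{\left(p,Y \right)} = -6 + \left(p p + p Y\right) = -6 + \left(p^{2} + Y p\right) = -6 + p^{2} + Y p$)
$\left(29103 + q{\left(-34,-106 \right)}\right) + a{\left(20,-106 \right)} = \left(29103 - \left(-3598 - 1156\right)\right) - 106 = \left(29103 + \left(-6 + 1156 + 3604\right)\right) - 106 = \left(29103 + 4754\right) - 106 = 33857 - 106 = 33751$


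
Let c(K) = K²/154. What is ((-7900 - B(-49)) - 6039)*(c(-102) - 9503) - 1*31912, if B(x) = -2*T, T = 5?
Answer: 10117365217/77 ≈ 1.3139e+8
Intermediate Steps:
c(K) = K²/154
B(x) = -10 (B(x) = -2*5 = -10)
((-7900 - B(-49)) - 6039)*(c(-102) - 9503) - 1*31912 = ((-7900 - 1*(-10)) - 6039)*((1/154)*(-102)² - 9503) - 1*31912 = ((-7900 + 10) - 6039)*((1/154)*10404 - 9503) - 31912 = (-7890 - 6039)*(5202/77 - 9503) - 31912 = -13929*(-726529/77) - 31912 = 10119822441/77 - 31912 = 10117365217/77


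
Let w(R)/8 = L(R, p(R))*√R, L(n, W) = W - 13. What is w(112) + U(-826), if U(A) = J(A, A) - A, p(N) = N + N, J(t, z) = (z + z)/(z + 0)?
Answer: 828 + 6752*√7 ≈ 18692.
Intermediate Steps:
J(t, z) = 2 (J(t, z) = (2*z)/z = 2)
p(N) = 2*N
U(A) = 2 - A
L(n, W) = -13 + W
w(R) = 8*√R*(-13 + 2*R) (w(R) = 8*((-13 + 2*R)*√R) = 8*(√R*(-13 + 2*R)) = 8*√R*(-13 + 2*R))
w(112) + U(-826) = √112*(-104 + 16*112) + (2 - 1*(-826)) = (4*√7)*(-104 + 1792) + (2 + 826) = (4*√7)*1688 + 828 = 6752*√7 + 828 = 828 + 6752*√7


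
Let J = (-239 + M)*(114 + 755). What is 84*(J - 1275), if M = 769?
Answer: 38580780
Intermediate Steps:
J = 460570 (J = (-239 + 769)*(114 + 755) = 530*869 = 460570)
84*(J - 1275) = 84*(460570 - 1275) = 84*459295 = 38580780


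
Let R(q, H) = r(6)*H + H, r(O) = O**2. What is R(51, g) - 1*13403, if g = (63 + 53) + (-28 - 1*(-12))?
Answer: -9703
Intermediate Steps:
g = 100 (g = 116 + (-28 + 12) = 116 - 16 = 100)
R(q, H) = 37*H (R(q, H) = 6**2*H + H = 36*H + H = 37*H)
R(51, g) - 1*13403 = 37*100 - 1*13403 = 3700 - 13403 = -9703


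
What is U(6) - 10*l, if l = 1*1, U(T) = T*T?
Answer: 26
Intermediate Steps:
U(T) = T**2
l = 1
U(6) - 10*l = 6**2 - 10*1 = 36 - 10 = 26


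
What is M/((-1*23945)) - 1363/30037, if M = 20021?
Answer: -634007812/719235965 ≈ -0.88150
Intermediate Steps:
M/((-1*23945)) - 1363/30037 = 20021/((-1*23945)) - 1363/30037 = 20021/(-23945) - 1363*1/30037 = 20021*(-1/23945) - 1363/30037 = -20021/23945 - 1363/30037 = -634007812/719235965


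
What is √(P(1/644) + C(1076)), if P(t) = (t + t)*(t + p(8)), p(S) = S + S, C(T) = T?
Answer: √446276546/644 ≈ 32.803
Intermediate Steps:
p(S) = 2*S
P(t) = 2*t*(16 + t) (P(t) = (t + t)*(t + 2*8) = (2*t)*(t + 16) = (2*t)*(16 + t) = 2*t*(16 + t))
√(P(1/644) + C(1076)) = √(2*(16 + 1/644)/644 + 1076) = √(2*(1/644)*(16 + 1/644) + 1076) = √(2*(1/644)*(10305/644) + 1076) = √(10305/207368 + 1076) = √(223138273/207368) = √446276546/644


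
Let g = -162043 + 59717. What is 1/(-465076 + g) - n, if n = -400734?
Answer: 227377273067/567402 ≈ 4.0073e+5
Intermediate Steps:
g = -102326
1/(-465076 + g) - n = 1/(-465076 - 102326) - 1*(-400734) = 1/(-567402) + 400734 = -1/567402 + 400734 = 227377273067/567402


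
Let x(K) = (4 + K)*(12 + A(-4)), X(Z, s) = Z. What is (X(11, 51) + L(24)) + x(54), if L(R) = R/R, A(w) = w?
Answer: 476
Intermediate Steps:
L(R) = 1
x(K) = 32 + 8*K (x(K) = (4 + K)*(12 - 4) = (4 + K)*8 = 32 + 8*K)
(X(11, 51) + L(24)) + x(54) = (11 + 1) + (32 + 8*54) = 12 + (32 + 432) = 12 + 464 = 476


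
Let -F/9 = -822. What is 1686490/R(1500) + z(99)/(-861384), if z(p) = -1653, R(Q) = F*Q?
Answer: 645201247/4192446600 ≈ 0.15390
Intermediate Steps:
F = 7398 (F = -9*(-822) = 7398)
R(Q) = 7398*Q
1686490/R(1500) + z(99)/(-861384) = 1686490/((7398*1500)) - 1653/(-861384) = 1686490/11097000 - 1653*(-1/861384) = 1686490*(1/11097000) + 29/15112 = 168649/1109700 + 29/15112 = 645201247/4192446600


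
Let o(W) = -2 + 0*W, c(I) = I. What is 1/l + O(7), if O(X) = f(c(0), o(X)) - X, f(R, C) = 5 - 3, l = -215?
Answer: -1076/215 ≈ -5.0047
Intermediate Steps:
o(W) = -2 (o(W) = -2 + 0 = -2)
f(R, C) = 2
O(X) = 2 - X
1/l + O(7) = 1/(-215) + (2 - 1*7) = -1/215 + (2 - 7) = -1/215 - 5 = -1076/215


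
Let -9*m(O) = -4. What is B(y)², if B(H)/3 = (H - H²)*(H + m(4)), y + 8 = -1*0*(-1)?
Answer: 2663424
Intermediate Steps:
y = -8 (y = -8 - 1*0*(-1) = -8 + 0*(-1) = -8 + 0 = -8)
m(O) = 4/9 (m(O) = -⅑*(-4) = 4/9)
B(H) = 3*(4/9 + H)*(H - H²) (B(H) = 3*((H - H²)*(H + 4/9)) = 3*((H - H²)*(4/9 + H)) = 3*((4/9 + H)*(H - H²)) = 3*(4/9 + H)*(H - H²))
B(y)² = ((⅓)*(-8)*(4 - 9*(-8)² + 5*(-8)))² = ((⅓)*(-8)*(4 - 9*64 - 40))² = ((⅓)*(-8)*(4 - 576 - 40))² = ((⅓)*(-8)*(-612))² = 1632² = 2663424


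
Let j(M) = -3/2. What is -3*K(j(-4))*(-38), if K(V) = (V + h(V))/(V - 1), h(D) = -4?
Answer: 1254/5 ≈ 250.80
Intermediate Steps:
j(M) = -3/2 (j(M) = (1/2)*(-3) = -3/2)
K(V) = (-4 + V)/(-1 + V) (K(V) = (V - 4)/(V - 1) = (-4 + V)/(-1 + V))
-3*K(j(-4))*(-38) = -3*(-4 - 3/2)/(-1 - 3/2)*(-38) = -3*(-11)/((-5/2)*2)*(-38) = -(-6)*(-11)/(5*2)*(-38) = -3*11/5*(-38) = -33/5*(-38) = 1254/5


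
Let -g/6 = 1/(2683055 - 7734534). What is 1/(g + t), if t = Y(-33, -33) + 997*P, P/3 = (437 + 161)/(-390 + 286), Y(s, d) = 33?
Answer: -20205916/346839599595 ≈ -5.8257e-5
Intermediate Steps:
P = -69/4 (P = 3*((437 + 161)/(-390 + 286)) = 3*(598/(-104)) = 3*(598*(-1/104)) = 3*(-23/4) = -69/4 ≈ -17.250)
g = 6/5051479 (g = -6/(2683055 - 7734534) = -6/(-5051479) = -6*(-1/5051479) = 6/5051479 ≈ 1.1878e-6)
t = -68661/4 (t = 33 + 997*(-69/4) = 33 - 68793/4 = -68661/4 ≈ -17165.)
1/(g + t) = 1/(6/5051479 - 68661/4) = 1/(-346839599595/20205916) = -20205916/346839599595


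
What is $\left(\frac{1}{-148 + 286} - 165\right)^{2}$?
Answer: $\frac{518427361}{19044} \approx 27223.0$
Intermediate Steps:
$\left(\frac{1}{-148 + 286} - 165\right)^{2} = \left(\frac{1}{138} - 165\right)^{2} = \left(- \frac{22769}{138}\right)^{2} = \frac{518427361}{19044}$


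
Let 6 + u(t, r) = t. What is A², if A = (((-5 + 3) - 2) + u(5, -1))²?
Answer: 625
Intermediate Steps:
u(t, r) = -6 + t
A = 25 (A = (((-5 + 3) - 2) + (-6 + 5))² = ((-2 - 2) - 1)² = (-4 - 1)² = (-5)² = 25)
A² = 25² = 625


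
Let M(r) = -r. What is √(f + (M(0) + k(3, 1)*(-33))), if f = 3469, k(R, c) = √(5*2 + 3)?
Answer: √(3469 - 33*√13) ≈ 57.879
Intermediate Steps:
k(R, c) = √13 (k(R, c) = √(10 + 3) = √13)
√(f + (M(0) + k(3, 1)*(-33))) = √(3469 + (-1*0 + √13*(-33))) = √(3469 + (0 - 33*√13)) = √(3469 - 33*√13)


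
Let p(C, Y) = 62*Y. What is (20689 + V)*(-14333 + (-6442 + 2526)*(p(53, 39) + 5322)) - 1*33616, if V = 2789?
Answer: -711950967310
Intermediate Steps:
(20689 + V)*(-14333 + (-6442 + 2526)*(p(53, 39) + 5322)) - 1*33616 = (20689 + 2789)*(-14333 + (-6442 + 2526)*(62*39 + 5322)) - 1*33616 = 23478*(-14333 - 3916*(2418 + 5322)) - 33616 = 23478*(-14333 - 3916*7740) - 33616 = 23478*(-14333 - 30309840) - 33616 = 23478*(-30324173) - 33616 = -711950933694 - 33616 = -711950967310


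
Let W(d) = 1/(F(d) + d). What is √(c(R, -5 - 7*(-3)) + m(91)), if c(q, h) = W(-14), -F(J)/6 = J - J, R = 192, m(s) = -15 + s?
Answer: √14882/14 ≈ 8.7137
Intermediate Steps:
F(J) = 0 (F(J) = -6*(J - J) = -6*0 = 0)
W(d) = 1/d (W(d) = 1/(0 + d) = 1/d)
c(q, h) = -1/14 (c(q, h) = 1/(-14) = -1/14)
√(c(R, -5 - 7*(-3)) + m(91)) = √(-1/14 + (-15 + 91)) = √(-1/14 + 76) = √(1063/14) = √14882/14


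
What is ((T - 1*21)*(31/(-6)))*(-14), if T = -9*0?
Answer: -1519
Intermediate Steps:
T = 0
((T - 1*21)*(31/(-6)))*(-14) = ((0 - 1*21)*(31/(-6)))*(-14) = ((0 - 21)*(31*(-⅙)))*(-14) = -21*(-31/6)*(-14) = (217/2)*(-14) = -1519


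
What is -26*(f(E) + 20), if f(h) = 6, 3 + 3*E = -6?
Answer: -676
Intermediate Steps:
E = -3 (E = -1 + (⅓)*(-6) = -1 - 2 = -3)
-26*(f(E) + 20) = -26*(6 + 20) = -26*26 = -676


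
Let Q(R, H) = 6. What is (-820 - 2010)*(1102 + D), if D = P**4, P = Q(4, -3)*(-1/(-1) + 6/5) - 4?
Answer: -2924072596/125 ≈ -2.3393e+7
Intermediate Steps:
P = 46/5 (P = 6*(-1/(-1) + 6/5) - 4 = 6*(-1*(-1) + 6*(1/5)) - 4 = 6*(1 + 6/5) - 4 = 6*(11/5) - 4 = 66/5 - 4 = 46/5 ≈ 9.2000)
D = 4477456/625 (D = (46/5)**4 = 4477456/625 ≈ 7163.9)
(-820 - 2010)*(1102 + D) = (-820 - 2010)*(1102 + 4477456/625) = -2830*5166206/625 = -2924072596/125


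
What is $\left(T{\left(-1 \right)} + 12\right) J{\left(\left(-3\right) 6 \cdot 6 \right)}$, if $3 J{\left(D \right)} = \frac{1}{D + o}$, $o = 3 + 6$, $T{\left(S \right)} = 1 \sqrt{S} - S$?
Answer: $- \frac{13}{297} - \frac{i}{297} \approx -0.043771 - 0.003367 i$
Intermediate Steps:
$T{\left(S \right)} = \sqrt{S} - S$
$o = 9$
$J{\left(D \right)} = \frac{1}{3 \left(9 + D\right)}$ ($J{\left(D \right)} = \frac{1}{3 \left(D + 9\right)} = \frac{1}{3 \left(9 + D\right)}$)
$\left(T{\left(-1 \right)} + 12\right) J{\left(\left(-3\right) 6 \cdot 6 \right)} = \left(\left(\sqrt{-1} - -1\right) + 12\right) \frac{1}{3 \left(9 + \left(-3\right) 6 \cdot 6\right)} = \left(\left(i + 1\right) + 12\right) \frac{1}{3 \left(9 - 108\right)} = \left(\left(1 + i\right) + 12\right) \frac{1}{3 \left(9 - 108\right)} = \left(13 + i\right) \frac{1}{3 \left(-99\right)} = \left(13 + i\right) \frac{1}{3} \left(- \frac{1}{99}\right) = \left(13 + i\right) \left(- \frac{1}{297}\right) = - \frac{13}{297} - \frac{i}{297}$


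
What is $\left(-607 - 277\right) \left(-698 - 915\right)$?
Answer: $1425892$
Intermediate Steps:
$\left(-607 - 277\right) \left(-698 - 915\right) = \left(-607 - 277\right) \left(-1613\right) = \left(-884\right) \left(-1613\right) = 1425892$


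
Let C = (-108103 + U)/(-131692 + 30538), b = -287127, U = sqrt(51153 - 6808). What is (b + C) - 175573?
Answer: -46803847697/101154 - 7*sqrt(905)/101154 ≈ -4.6270e+5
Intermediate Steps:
U = 7*sqrt(905) (U = sqrt(44345) = 7*sqrt(905) ≈ 210.58)
C = 108103/101154 - 7*sqrt(905)/101154 (C = (-108103 + 7*sqrt(905))/(-131692 + 30538) = (-108103 + 7*sqrt(905))/(-101154) = (-108103 + 7*sqrt(905))*(-1/101154) = 108103/101154 - 7*sqrt(905)/101154 ≈ 1.0666)
(b + C) - 175573 = (-287127 + (108103/101154 - 7*sqrt(905)/101154)) - 175573 = (-29043936455/101154 - 7*sqrt(905)/101154) - 175573 = -46803847697/101154 - 7*sqrt(905)/101154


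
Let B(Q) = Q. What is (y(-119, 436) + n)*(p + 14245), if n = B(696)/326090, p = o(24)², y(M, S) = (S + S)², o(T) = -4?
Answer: 1768033282104908/163045 ≈ 1.0844e+10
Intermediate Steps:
y(M, S) = 4*S² (y(M, S) = (2*S)² = 4*S²)
p = 16 (p = (-4)² = 16)
n = 348/163045 (n = 696/326090 = 696*(1/326090) = 348/163045 ≈ 0.0021344)
(y(-119, 436) + n)*(p + 14245) = (4*436² + 348/163045)*(16 + 14245) = (4*190096 + 348/163045)*14261 = (760384 + 348/163045)*14261 = (123976809628/163045)*14261 = 1768033282104908/163045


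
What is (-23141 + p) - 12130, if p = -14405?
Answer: -49676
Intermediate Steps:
(-23141 + p) - 12130 = (-23141 - 14405) - 12130 = -37546 - 12130 = -49676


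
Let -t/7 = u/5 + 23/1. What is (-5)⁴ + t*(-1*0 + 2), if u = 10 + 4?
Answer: 1319/5 ≈ 263.80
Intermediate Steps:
u = 14
t = -903/5 (t = -7*(14/5 + 23/1) = -7*(14*(⅕) + 23*1) = -7*(14/5 + 23) = -7*129/5 = -903/5 ≈ -180.60)
(-5)⁴ + t*(-1*0 + 2) = (-5)⁴ - 903*(-1*0 + 2)/5 = 625 - 903*(0 + 2)/5 = 625 - 903/5*2 = 625 - 1806/5 = 1319/5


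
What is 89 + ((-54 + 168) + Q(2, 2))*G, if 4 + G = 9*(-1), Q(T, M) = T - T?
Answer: -1393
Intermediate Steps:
Q(T, M) = 0
G = -13 (G = -4 + 9*(-1) = -4 - 9 = -13)
89 + ((-54 + 168) + Q(2, 2))*G = 89 + ((-54 + 168) + 0)*(-13) = 89 + (114 + 0)*(-13) = 89 + 114*(-13) = 89 - 1482 = -1393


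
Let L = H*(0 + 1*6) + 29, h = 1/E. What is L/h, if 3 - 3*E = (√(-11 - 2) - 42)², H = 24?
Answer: -302404/3 + 4844*I*√13 ≈ -1.008e+5 + 17465.0*I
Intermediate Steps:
E = 1 - (-42 + I*√13)²/3 (E = 1 - (√(-11 - 2) - 42)²/3 = 1 - (√(-13) - 42)²/3 = 1 - (I*√13 - 42)²/3 = 1 - (-42 + I*√13)²/3 ≈ -582.67 + 100.96*I)
h = 1/(-1748/3 + 28*I*√13) ≈ -0.0016662 - 0.0002887*I
L = 173 (L = 24*(0 + 1*6) + 29 = 24*(0 + 6) + 29 = 24*6 + 29 = 144 + 29 = 173)
L/h = 173/(-1311/786808 - 63*I*√13/786808)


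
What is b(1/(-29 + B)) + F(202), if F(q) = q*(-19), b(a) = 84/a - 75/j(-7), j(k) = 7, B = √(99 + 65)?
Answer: -43993/7 + 168*√41 ≈ -5209.0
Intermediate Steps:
B = 2*√41 (B = √164 = 2*√41 ≈ 12.806)
b(a) = -75/7 + 84/a (b(a) = 84/a - 75/7 = -75/7 + 84/a)
F(q) = -19*q
b(1/(-29 + B)) + F(202) = (-75/7 + 84/(1/(-29 + 2*√41))) - 19*202 = (-75/7 + 84*(-29 + 2*√41)) - 3838 = (-75/7 + (-2436 + 168*√41)) - 3838 = (-17127/7 + 168*√41) - 3838 = -43993/7 + 168*√41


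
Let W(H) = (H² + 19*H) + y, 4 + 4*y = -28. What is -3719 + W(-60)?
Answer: -1267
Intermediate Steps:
y = -8 (y = -1 + (¼)*(-28) = -1 - 7 = -8)
W(H) = -8 + H² + 19*H (W(H) = (H² + 19*H) - 8 = -8 + H² + 19*H)
-3719 + W(-60) = -3719 + (-8 + (-60)² + 19*(-60)) = -3719 + (-8 + 3600 - 1140) = -3719 + 2452 = -1267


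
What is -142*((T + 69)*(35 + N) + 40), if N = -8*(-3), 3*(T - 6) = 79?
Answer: -2563952/3 ≈ -8.5465e+5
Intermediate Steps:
T = 97/3 (T = 6 + (⅓)*79 = 6 + 79/3 = 97/3 ≈ 32.333)
N = 24
-142*((T + 69)*(35 + N) + 40) = -142*((97/3 + 69)*(35 + 24) + 40) = -142*((304/3)*59 + 40) = -142*(17936/3 + 40) = -142*18056/3 = -2563952/3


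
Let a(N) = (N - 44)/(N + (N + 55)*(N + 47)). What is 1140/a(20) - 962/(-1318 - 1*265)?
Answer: -758690401/3166 ≈ -2.3964e+5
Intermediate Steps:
a(N) = (-44 + N)/(N + (47 + N)*(55 + N)) (a(N) = (-44 + N)/(N + (55 + N)*(47 + N)) = (-44 + N)/(N + (47 + N)*(55 + N)))
1140/a(20) - 962/(-1318 - 1*265) = 1140/(((-44 + 20)/(2585 + 20² + 103*20))) - 962/(-1318 - 1*265) = 1140/((-24/(2585 + 400 + 2060))) - 962/(-1318 - 265) = 1140/((-24/5045)) - 962/(-1583) = 1140/(((1/5045)*(-24))) - 962*(-1/1583) = 1140/(-24/5045) + 962/1583 = 1140*(-5045/24) + 962/1583 = -479275/2 + 962/1583 = -758690401/3166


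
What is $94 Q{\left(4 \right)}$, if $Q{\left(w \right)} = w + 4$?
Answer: $752$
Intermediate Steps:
$Q{\left(w \right)} = 4 + w$
$94 Q{\left(4 \right)} = 94 \left(4 + 4\right) = 94 \cdot 8 = 752$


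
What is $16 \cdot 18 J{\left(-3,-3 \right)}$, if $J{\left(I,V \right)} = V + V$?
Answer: $-1728$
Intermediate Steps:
$J{\left(I,V \right)} = 2 V$
$16 \cdot 18 J{\left(-3,-3 \right)} = 16 \cdot 18 \cdot 2 \left(-3\right) = 288 \left(-6\right) = -1728$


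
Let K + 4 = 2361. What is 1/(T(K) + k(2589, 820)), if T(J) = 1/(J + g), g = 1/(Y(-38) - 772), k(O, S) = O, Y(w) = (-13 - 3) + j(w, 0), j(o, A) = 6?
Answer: 1843173/4771975679 ≈ 0.00038625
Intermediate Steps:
K = 2357 (K = -4 + 2361 = 2357)
Y(w) = -10 (Y(w) = (-13 - 3) + 6 = -16 + 6 = -10)
g = -1/782 (g = 1/(-10 - 772) = 1/(-782) = -1/782 ≈ -0.0012788)
T(J) = 1/(-1/782 + J) (T(J) = 1/(J - 1/782) = 1/(-1/782 + J))
1/(T(K) + k(2589, 820)) = 1/(782/(-1 + 782*2357) + 2589) = 1/(782/(-1 + 1843174) + 2589) = 1/(782/1843173 + 2589) = 1/(4771975679/1843173) = 1843173/4771975679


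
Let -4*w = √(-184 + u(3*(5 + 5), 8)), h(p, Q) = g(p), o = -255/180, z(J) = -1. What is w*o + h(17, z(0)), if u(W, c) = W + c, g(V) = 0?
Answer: 17*I*√146/48 ≈ 4.2794*I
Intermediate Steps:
o = -17/12 (o = -255*1/180 = -17/12 ≈ -1.4167)
h(p, Q) = 0
w = -I*√146/4 (w = -√(-184 + (3*(5 + 5) + 8))/4 = -√(-184 + (3*10 + 8))/4 = -√(-184 + (30 + 8))/4 = -√(-184 + 38)/4 = -I*√146/4 ≈ -3.0208*I)
w*o + h(17, z(0)) = -I*√146/4*(-17/12) + 0 = 17*I*√146/48 + 0 = 17*I*√146/48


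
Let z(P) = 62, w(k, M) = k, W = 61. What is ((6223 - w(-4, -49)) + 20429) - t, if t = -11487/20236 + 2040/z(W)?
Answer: 16701450673/627316 ≈ 26624.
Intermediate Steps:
t = 20284623/627316 (t = -11487/20236 + 2040/62 = -11487*1/20236 + 2040*(1/62) = -11487/20236 + 1020/31 = 20284623/627316 ≈ 32.336)
((6223 - w(-4, -49)) + 20429) - t = ((6223 - 1*(-4)) + 20429) - 1*20284623/627316 = ((6223 + 4) + 20429) - 20284623/627316 = (6227 + 20429) - 20284623/627316 = 26656 - 20284623/627316 = 16701450673/627316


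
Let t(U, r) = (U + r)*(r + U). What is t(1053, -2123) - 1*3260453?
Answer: -2115553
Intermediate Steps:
t(U, r) = (U + r)² (t(U, r) = (U + r)*(U + r) = (U + r)²)
t(1053, -2123) - 1*3260453 = (1053 - 2123)² - 1*3260453 = (-1070)² - 3260453 = 1144900 - 3260453 = -2115553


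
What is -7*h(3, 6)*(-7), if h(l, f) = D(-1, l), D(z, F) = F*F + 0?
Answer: 441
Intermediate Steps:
D(z, F) = F**2 (D(z, F) = F**2 + 0 = F**2)
h(l, f) = l**2
-7*h(3, 6)*(-7) = -7*3**2*(-7) = -7*9*(-7) = -63*(-7) = 441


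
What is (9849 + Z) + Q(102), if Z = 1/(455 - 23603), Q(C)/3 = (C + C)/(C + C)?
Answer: 228054095/23148 ≈ 9852.0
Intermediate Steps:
Q(C) = 3 (Q(C) = 3*((C + C)/(C + C)) = 3*((2*C)/((2*C))) = 3*((2*C)*(1/(2*C))) = 3*1 = 3)
Z = -1/23148 (Z = 1/(-23148) = -1/23148 ≈ -4.3200e-5)
(9849 + Z) + Q(102) = (9849 - 1/23148) + 3 = 227984651/23148 + 3 = 228054095/23148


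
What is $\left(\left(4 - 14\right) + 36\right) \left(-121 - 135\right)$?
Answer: $-6656$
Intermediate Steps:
$\left(\left(4 - 14\right) + 36\right) \left(-121 - 135\right) = \left(-10 + 36\right) \left(-121 - 135\right) = 26 \left(-121 - 135\right) = 26 \left(-256\right) = -6656$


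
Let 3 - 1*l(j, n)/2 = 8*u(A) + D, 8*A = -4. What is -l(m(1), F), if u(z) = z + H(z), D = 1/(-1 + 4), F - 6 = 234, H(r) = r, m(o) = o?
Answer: -64/3 ≈ -21.333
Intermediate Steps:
A = -½ (A = (⅛)*(-4) = -½ ≈ -0.50000)
F = 240 (F = 6 + 234 = 240)
D = ⅓ (D = 1/3 = ⅓ ≈ 0.33333)
u(z) = 2*z (u(z) = z + z = 2*z)
l(j, n) = 64/3 (l(j, n) = 6 - 2*(8*(2*(-½)) + ⅓) = 6 - 2*(8*(-1) + ⅓) = 6 - 2*(-8 + ⅓) = 6 - 2*(-23/3) = 6 + 46/3 = 64/3)
-l(m(1), F) = -1*64/3 = -64/3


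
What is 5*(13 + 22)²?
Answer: 6125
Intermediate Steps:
5*(13 + 22)² = 5*35² = 5*1225 = 6125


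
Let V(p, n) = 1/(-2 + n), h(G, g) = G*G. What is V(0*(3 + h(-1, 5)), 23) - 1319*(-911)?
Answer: 25233790/21 ≈ 1.2016e+6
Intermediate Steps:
h(G, g) = G**2
V(0*(3 + h(-1, 5)), 23) - 1319*(-911) = 1/(-2 + 23) - 1319*(-911) = 1/21 + 1201609 = 25233790/21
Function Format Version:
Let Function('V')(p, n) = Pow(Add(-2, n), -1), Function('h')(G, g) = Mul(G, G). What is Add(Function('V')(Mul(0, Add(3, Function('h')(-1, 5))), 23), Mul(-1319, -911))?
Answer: Rational(25233790, 21) ≈ 1.2016e+6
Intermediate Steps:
Function('h')(G, g) = Pow(G, 2)
Add(Function('V')(Mul(0, Add(3, Function('h')(-1, 5))), 23), Mul(-1319, -911)) = Add(Pow(Add(-2, 23), -1), Mul(-1319, -911)) = Add(Pow(21, -1), 1201609) = Add(Rational(1, 21), 1201609) = Rational(25233790, 21)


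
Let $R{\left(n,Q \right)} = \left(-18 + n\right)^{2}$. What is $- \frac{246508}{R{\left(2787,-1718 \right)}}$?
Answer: $- \frac{246508}{7667361} \approx -0.03215$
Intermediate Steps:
$- \frac{246508}{R{\left(2787,-1718 \right)}} = - \frac{246508}{\left(-18 + 2787\right)^{2}} = - \frac{246508}{2769^{2}} = - \frac{246508}{7667361}$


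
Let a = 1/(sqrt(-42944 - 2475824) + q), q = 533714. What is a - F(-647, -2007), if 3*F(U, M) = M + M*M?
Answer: (-5368056*sqrt(157423) + 716251659995*I)/(2*(-266857*I + 2*sqrt(157423))) ≈ -1.3420e+6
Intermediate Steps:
F(U, M) = M/3 + M**2/3 (F(U, M) = (M + M*M)/3 = (M + M**2)/3 = M/3 + M**2/3)
a = 1/(533714 + 4*I*sqrt(157423)) (a = 1/(sqrt(-42944 - 2475824) + 533714) = 1/(sqrt(-2518768) + 533714) = 1/(4*I*sqrt(157423) + 533714) = 1/(533714 + 4*I*sqrt(157423)) ≈ 1.8736e-6 - 5.572e-9*I)
a - F(-647, -2007) = (266857/142426576282 - I*sqrt(157423)/71213288141) - (-2007)*(1 - 2007)/3 = (266857/142426576282 - I*sqrt(157423)/71213288141) - (-2007)*(-2006)/3 = (266857/142426576282 - I*sqrt(157423)/71213288141) - 1*1342014 = (266857/142426576282 - I*sqrt(157423)/71213288141) - 1342014 = -191138459342245091/142426576282 - I*sqrt(157423)/71213288141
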